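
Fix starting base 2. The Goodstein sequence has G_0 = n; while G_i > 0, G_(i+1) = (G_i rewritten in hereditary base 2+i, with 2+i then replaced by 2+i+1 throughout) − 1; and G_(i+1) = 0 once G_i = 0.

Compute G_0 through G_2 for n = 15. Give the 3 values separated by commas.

15, 111, 1283

i=0: 15 = 2^(2 + 1) + 2^2 + 2 + 1 (b=2); 2→3: 3^(3 + 1) + 3^3 + 3 + 1 = 112; 112−1 = 111
i=1: 111 = 3^(3 + 1) + 3^3 + 3 (b=3); 3→4: 4^(4 + 1) + 4^4 + 4 = 1284; 1284−1 = 1283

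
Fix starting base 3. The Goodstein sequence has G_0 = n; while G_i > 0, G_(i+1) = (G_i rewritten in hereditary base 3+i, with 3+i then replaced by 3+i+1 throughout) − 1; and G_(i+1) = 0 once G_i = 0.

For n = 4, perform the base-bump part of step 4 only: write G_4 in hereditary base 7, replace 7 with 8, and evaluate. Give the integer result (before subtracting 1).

2

i=0: 4 = 3 + 1 (b=3); 3→4: 4 + 1 = 5; 5−1 = 4
i=1: 4 = 4 (b=4); 4→5: 5 = 5; 5−1 = 4
i=2: 4 = 4 (b=5); 5→6: 4 = 4; 4−1 = 3
i=3: 3 = 3 (b=6); 6→7: 3 = 3; 3−1 = 2
i=4: 2 = 2 (b=7); 7→8: 2 = 2; 2−1 = 1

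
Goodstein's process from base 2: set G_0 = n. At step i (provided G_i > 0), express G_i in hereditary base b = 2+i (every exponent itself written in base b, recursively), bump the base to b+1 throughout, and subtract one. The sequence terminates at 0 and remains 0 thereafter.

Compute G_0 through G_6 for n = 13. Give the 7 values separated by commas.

i=0: 13 = 2^(2 + 1) + 2^2 + 1 (b=2); 2→3: 3^(3 + 1) + 3^3 + 1 = 109; 109−1 = 108
i=1: 108 = 3^(3 + 1) + 3^3 (b=3); 3→4: 4^(4 + 1) + 4^4 = 1280; 1280−1 = 1279
i=2: 1279 = 4^(4 + 1) + 3·4^3 + 3·4^2 + 3·4 + 3 (b=4); 4→5: 5^(5 + 1) + 3·5^3 + 3·5^2 + 3·5 + 3 = 16093; 16093−1 = 16092
i=3: 16092 = 5^(5 + 1) + 3·5^3 + 3·5^2 + 3·5 + 2 (b=5); 5→6: 6^(6 + 1) + 3·6^3 + 3·6^2 + 3·6 + 2 = 280712; 280712−1 = 280711
i=4: 280711 = 6^(6 + 1) + 3·6^3 + 3·6^2 + 3·6 + 1 (b=6); 6→7: 7^(7 + 1) + 3·7^3 + 3·7^2 + 3·7 + 1 = 5765999; 5765999−1 = 5765998
i=5: 5765998 = 7^(7 + 1) + 3·7^3 + 3·7^2 + 3·7 (b=7); 7→8: 8^(8 + 1) + 3·8^3 + 3·8^2 + 3·8 = 134219480; 134219480−1 = 134219479

13, 108, 1279, 16092, 280711, 5765998, 134219479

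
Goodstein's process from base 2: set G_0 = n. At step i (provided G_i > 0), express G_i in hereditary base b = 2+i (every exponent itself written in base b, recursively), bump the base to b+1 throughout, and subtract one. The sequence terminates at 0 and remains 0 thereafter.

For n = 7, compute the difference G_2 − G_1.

229

G_0=7  [base 2] 2^2 + 2 + 1  →[2↦3]→  3^3 + 3 + 1 = 31  −1 ⇒ G_1=30
G_1=30  [base 3] 3^3 + 3  →[3↦4]→  4^4 + 4 = 260  −1 ⇒ G_2=259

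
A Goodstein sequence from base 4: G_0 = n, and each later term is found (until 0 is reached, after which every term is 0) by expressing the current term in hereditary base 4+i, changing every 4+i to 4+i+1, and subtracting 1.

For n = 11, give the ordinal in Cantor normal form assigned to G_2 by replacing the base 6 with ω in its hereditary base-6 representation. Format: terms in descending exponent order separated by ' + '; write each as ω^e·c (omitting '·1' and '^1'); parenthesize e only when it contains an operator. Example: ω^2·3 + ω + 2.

ω·2 + 1

(0) 11|_4 = 2·4 + 3 ↦ 2·5 + 3|_5 = 13 ⇒ 12
(1) 12|_5 = 2·5 + 2 ↦ 2·6 + 2|_6 = 14 ⇒ 13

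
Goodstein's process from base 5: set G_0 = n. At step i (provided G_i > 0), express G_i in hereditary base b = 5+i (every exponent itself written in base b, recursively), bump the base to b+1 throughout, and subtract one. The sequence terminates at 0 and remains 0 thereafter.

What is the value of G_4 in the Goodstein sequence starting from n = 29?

81

i=0: 29 = 5^2 + 4 (b=5); 5→6: 6^2 + 4 = 40; 40−1 = 39
i=1: 39 = 6^2 + 3 (b=6); 6→7: 7^2 + 3 = 52; 52−1 = 51
i=2: 51 = 7^2 + 2 (b=7); 7→8: 8^2 + 2 = 66; 66−1 = 65
i=3: 65 = 8^2 + 1 (b=8); 8→9: 9^2 + 1 = 82; 82−1 = 81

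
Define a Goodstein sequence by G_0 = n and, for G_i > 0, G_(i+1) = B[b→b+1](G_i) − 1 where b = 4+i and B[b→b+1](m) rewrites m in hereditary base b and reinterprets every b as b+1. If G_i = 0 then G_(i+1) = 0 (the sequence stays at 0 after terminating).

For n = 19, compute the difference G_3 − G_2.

(0) 19|_4 = 4^2 + 3 ↦ 5^2 + 3|_5 = 28 ⇒ 27
(1) 27|_5 = 5^2 + 2 ↦ 6^2 + 2|_6 = 38 ⇒ 37
(2) 37|_6 = 6^2 + 1 ↦ 7^2 + 1|_7 = 50 ⇒ 49

12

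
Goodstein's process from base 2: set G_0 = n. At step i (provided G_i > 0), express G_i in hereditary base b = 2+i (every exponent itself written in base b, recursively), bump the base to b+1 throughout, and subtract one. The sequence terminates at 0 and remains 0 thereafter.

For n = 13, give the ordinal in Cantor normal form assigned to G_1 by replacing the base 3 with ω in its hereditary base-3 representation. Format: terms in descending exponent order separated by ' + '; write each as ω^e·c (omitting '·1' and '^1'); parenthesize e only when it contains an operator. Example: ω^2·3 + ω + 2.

ω^(ω + 1) + ω^ω

13 —HB2→ 2^(2 + 1) + 2^2 + 1 —bump→ 3^(3 + 1) + 3^3 + 1 = 109 —(−1)→ 108
108 —HB3→ 3^(3 + 1) + 3^3 —bump→ 4^(4 + 1) + 4^4 = 1280 —(−1)→ 1279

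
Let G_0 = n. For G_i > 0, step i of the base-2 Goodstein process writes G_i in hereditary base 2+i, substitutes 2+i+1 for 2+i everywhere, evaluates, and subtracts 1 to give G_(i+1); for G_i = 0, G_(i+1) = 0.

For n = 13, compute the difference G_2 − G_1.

1171

step 0: 13 = 2^(2 + 1) + 2^2 + 1; sub 3 for 2: 3^(3 + 1) + 3^3 + 1; = 109; G_1 = 109−1 = 108
step 1: 108 = 3^(3 + 1) + 3^3; sub 4 for 3: 4^(4 + 1) + 4^4; = 1280; G_2 = 1280−1 = 1279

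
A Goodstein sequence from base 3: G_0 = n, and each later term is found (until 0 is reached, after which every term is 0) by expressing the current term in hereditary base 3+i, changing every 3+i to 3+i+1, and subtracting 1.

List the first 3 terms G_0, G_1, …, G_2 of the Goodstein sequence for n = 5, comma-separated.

5 —HB3→ 3 + 2 —bump→ 4 + 2 = 6 —(−1)→ 5
5 —HB4→ 4 + 1 —bump→ 5 + 1 = 6 —(−1)→ 5

5, 5, 5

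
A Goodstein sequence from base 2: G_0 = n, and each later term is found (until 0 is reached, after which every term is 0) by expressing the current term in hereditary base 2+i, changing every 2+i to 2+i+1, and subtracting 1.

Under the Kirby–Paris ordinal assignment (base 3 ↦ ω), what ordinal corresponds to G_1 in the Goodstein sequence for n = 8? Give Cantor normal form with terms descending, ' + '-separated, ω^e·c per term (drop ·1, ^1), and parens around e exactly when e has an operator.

ω^ω·2 + ω^2·2 + ω·2 + 2

i=0: 8 = 2^(2 + 1) (b=2); 2→3: 3^(3 + 1) = 81; 81−1 = 80
i=1: 80 = 2·3^3 + 2·3^2 + 2·3 + 2 (b=3); 3→4: 2·4^4 + 2·4^2 + 2·4 + 2 = 554; 554−1 = 553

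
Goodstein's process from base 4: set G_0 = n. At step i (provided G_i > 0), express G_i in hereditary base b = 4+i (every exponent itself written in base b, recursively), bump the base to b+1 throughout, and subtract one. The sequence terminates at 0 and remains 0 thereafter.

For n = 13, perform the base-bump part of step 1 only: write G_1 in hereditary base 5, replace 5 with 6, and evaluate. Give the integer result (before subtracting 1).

(0) 13|_4 = 3·4 + 1 ↦ 3·5 + 1|_5 = 16 ⇒ 15
(1) 15|_5 = 3·5 ↦ 3·6|_6 = 18 ⇒ 17

18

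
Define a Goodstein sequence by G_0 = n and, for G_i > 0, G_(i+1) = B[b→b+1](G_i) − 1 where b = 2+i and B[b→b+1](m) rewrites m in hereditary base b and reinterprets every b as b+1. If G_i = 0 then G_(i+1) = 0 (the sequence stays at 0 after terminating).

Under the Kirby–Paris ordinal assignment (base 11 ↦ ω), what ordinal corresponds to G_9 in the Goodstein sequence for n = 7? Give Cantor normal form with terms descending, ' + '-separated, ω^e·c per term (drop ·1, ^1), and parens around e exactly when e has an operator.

(0) 7|_2 = 2^2 + 2 + 1 ↦ 3^3 + 3 + 1|_3 = 31 ⇒ 30
(1) 30|_3 = 3^3 + 3 ↦ 4^4 + 4|_4 = 260 ⇒ 259
(2) 259|_4 = 4^4 + 3 ↦ 5^5 + 3|_5 = 3128 ⇒ 3127
(3) 3127|_5 = 5^5 + 2 ↦ 6^6 + 2|_6 = 46658 ⇒ 46657
(4) 46657|_6 = 6^6 + 1 ↦ 7^7 + 1|_7 = 823544 ⇒ 823543
(5) 823543|_7 = 7^7 ↦ 8^8|_8 = 16777216 ⇒ 16777215
(6) 16777215|_8 = 7·8^7 + 7·8^6 + 7·8^5 + 7·8^4 + 7·8^3 + 7·8^2 + 7·8 + 7 ↦ 7·9^7 + 7·9^6 + 7·9^5 + 7·9^4 + 7·9^3 + 7·9^2 + 7·9 + 7|_9 = 37665880 ⇒ 37665879
(7) 37665879|_9 = 7·9^7 + 7·9^6 + 7·9^5 + 7·9^4 + 7·9^3 + 7·9^2 + 7·9 + 6 ↦ 7·10^7 + 7·10^6 + 7·10^5 + 7·10^4 + 7·10^3 + 7·10^2 + 7·10 + 6|_10 = 77777776 ⇒ 77777775
(8) 77777775|_10 = 7·10^7 + 7·10^6 + 7·10^5 + 7·10^4 + 7·10^3 + 7·10^2 + 7·10 + 5 ↦ 7·11^7 + 7·11^6 + 7·11^5 + 7·11^4 + 7·11^3 + 7·11^2 + 7·11 + 5|_11 = 150051214 ⇒ 150051213

ω^7·7 + ω^6·7 + ω^5·7 + ω^4·7 + ω^3·7 + ω^2·7 + ω·7 + 4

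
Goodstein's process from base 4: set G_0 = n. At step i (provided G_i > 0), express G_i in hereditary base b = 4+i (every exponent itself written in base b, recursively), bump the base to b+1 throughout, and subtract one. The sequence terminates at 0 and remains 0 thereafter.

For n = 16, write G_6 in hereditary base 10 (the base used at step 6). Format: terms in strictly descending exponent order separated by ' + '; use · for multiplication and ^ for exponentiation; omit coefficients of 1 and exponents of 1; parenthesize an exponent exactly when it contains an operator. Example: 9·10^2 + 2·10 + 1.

3·10 + 9

(0) 16|_4 = 4^2 ↦ 5^2|_5 = 25 ⇒ 24
(1) 24|_5 = 4·5 + 4 ↦ 4·6 + 4|_6 = 28 ⇒ 27
(2) 27|_6 = 4·6 + 3 ↦ 4·7 + 3|_7 = 31 ⇒ 30
(3) 30|_7 = 4·7 + 2 ↦ 4·8 + 2|_8 = 34 ⇒ 33
(4) 33|_8 = 4·8 + 1 ↦ 4·9 + 1|_9 = 37 ⇒ 36
(5) 36|_9 = 4·9 ↦ 4·10|_10 = 40 ⇒ 39
(6) 39|_10 = 3·10 + 9 ↦ 3·11 + 9|_11 = 42 ⇒ 41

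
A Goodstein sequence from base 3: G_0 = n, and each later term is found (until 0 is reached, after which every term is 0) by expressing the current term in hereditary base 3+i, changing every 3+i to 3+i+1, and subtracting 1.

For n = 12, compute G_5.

63

G_0 = 12. HB_3(12) = 3^2 + 3. Bump = 20. G_1 = 19.
G_1 = 19. HB_4(19) = 4^2 + 3. Bump = 28. G_2 = 27.
G_2 = 27. HB_5(27) = 5^2 + 2. Bump = 38. G_3 = 37.
G_3 = 37. HB_6(37) = 6^2 + 1. Bump = 50. G_4 = 49.
G_4 = 49. HB_7(49) = 7^2. Bump = 64. G_5 = 63.
G_5 = 63. HB_8(63) = 7·8 + 7. Bump = 70. G_6 = 69.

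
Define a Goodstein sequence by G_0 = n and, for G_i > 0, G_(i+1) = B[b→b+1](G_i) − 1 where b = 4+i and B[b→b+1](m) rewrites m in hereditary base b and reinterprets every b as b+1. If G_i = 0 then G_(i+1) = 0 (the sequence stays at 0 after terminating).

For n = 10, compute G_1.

11

[0] 10 ≡ 2·4 + 2 (base 4). Lift 5: 12. −1: 11.
[1] 11 ≡ 2·5 + 1 (base 5). Lift 6: 13. −1: 12.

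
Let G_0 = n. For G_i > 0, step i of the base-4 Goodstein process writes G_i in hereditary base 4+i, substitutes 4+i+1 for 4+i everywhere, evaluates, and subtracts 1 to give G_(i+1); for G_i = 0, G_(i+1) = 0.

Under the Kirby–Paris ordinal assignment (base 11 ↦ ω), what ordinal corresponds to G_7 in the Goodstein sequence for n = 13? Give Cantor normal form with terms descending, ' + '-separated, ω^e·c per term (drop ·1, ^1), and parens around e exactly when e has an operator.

(0) 13|_4 = 3·4 + 1 ↦ 3·5 + 1|_5 = 16 ⇒ 15
(1) 15|_5 = 3·5 ↦ 3·6|_6 = 18 ⇒ 17
(2) 17|_6 = 2·6 + 5 ↦ 2·7 + 5|_7 = 19 ⇒ 18
(3) 18|_7 = 2·7 + 4 ↦ 2·8 + 4|_8 = 20 ⇒ 19
(4) 19|_8 = 2·8 + 3 ↦ 2·9 + 3|_9 = 21 ⇒ 20
(5) 20|_9 = 2·9 + 2 ↦ 2·10 + 2|_10 = 22 ⇒ 21
(6) 21|_10 = 2·10 + 1 ↦ 2·11 + 1|_11 = 23 ⇒ 22
(7) 22|_11 = 2·11 ↦ 2·12|_12 = 24 ⇒ 23

ω·2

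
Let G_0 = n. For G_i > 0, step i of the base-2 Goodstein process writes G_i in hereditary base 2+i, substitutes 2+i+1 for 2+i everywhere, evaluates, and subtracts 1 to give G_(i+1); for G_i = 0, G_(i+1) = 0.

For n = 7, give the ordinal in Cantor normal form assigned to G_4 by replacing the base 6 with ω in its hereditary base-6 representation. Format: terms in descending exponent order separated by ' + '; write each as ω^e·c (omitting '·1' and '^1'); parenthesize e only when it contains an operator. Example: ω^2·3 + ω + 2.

ω^ω + 1

[0] 7 ≡ 2^2 + 2 + 1 (base 2). Lift 3: 31. −1: 30.
[1] 30 ≡ 3^3 + 3 (base 3). Lift 4: 260. −1: 259.
[2] 259 ≡ 4^4 + 3 (base 4). Lift 5: 3128. −1: 3127.
[3] 3127 ≡ 5^5 + 2 (base 5). Lift 6: 46658. −1: 46657.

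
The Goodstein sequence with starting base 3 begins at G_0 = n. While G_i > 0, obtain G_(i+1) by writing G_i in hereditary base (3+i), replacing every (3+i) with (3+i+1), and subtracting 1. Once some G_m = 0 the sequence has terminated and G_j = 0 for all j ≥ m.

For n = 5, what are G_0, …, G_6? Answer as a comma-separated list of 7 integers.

5, 5, 5, 5, 4, 3, 2

(0) 5|_3 = 3 + 2 ↦ 4 + 2|_4 = 6 ⇒ 5
(1) 5|_4 = 4 + 1 ↦ 5 + 1|_5 = 6 ⇒ 5
(2) 5|_5 = 5 ↦ 6|_6 = 6 ⇒ 5
(3) 5|_6 = 5 ↦ 5|_7 = 5 ⇒ 4
(4) 4|_7 = 4 ↦ 4|_8 = 4 ⇒ 3
(5) 3|_8 = 3 ↦ 3|_9 = 3 ⇒ 2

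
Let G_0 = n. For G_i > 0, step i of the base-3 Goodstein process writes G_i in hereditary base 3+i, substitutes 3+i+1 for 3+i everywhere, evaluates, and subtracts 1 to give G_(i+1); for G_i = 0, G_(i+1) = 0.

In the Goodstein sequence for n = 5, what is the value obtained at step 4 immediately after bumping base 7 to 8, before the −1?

4

5 —HB3→ 3 + 2 —bump→ 4 + 2 = 6 —(−1)→ 5
5 —HB4→ 4 + 1 —bump→ 5 + 1 = 6 —(−1)→ 5
5 —HB5→ 5 —bump→ 6 = 6 —(−1)→ 5
5 —HB6→ 5 —bump→ 5 = 5 —(−1)→ 4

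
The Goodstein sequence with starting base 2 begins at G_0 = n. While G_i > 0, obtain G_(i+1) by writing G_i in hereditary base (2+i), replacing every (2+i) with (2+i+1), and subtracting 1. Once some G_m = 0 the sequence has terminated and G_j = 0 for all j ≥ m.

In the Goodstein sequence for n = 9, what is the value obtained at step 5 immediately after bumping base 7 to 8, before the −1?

step 0: 9 = 2^(2 + 1) + 1; sub 3 for 2: 3^(3 + 1) + 1; = 82; G_1 = 82−1 = 81
step 1: 81 = 3^(3 + 1); sub 4 for 3: 4^(4 + 1); = 1024; G_2 = 1024−1 = 1023
step 2: 1023 = 3·4^4 + 3·4^3 + 3·4^2 + 3·4 + 3; sub 5 for 4: 3·5^5 + 3·5^3 + 3·5^2 + 3·5 + 3; = 9843; G_3 = 9843−1 = 9842
step 3: 9842 = 3·5^5 + 3·5^3 + 3·5^2 + 3·5 + 2; sub 6 for 5: 3·6^6 + 3·6^3 + 3·6^2 + 3·6 + 2; = 140744; G_4 = 140744−1 = 140743
step 4: 140743 = 3·6^6 + 3·6^3 + 3·6^2 + 3·6 + 1; sub 7 for 6: 3·7^7 + 3·7^3 + 3·7^2 + 3·7 + 1; = 2471827; G_5 = 2471827−1 = 2471826
step 5: 2471826 = 3·7^7 + 3·7^3 + 3·7^2 + 3·7; sub 8 for 7: 3·8^8 + 3·8^3 + 3·8^2 + 3·8; = 50333400; G_6 = 50333400−1 = 50333399

50333400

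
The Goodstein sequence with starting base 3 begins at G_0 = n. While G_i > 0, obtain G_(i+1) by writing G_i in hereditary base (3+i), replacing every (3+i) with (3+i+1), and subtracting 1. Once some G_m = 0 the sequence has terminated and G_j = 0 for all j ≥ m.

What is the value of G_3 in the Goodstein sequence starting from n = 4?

(0) 4|_3 = 3 + 1 ↦ 4 + 1|_4 = 5 ⇒ 4
(1) 4|_4 = 4 ↦ 5|_5 = 5 ⇒ 4
(2) 4|_5 = 4 ↦ 4|_6 = 4 ⇒ 3

3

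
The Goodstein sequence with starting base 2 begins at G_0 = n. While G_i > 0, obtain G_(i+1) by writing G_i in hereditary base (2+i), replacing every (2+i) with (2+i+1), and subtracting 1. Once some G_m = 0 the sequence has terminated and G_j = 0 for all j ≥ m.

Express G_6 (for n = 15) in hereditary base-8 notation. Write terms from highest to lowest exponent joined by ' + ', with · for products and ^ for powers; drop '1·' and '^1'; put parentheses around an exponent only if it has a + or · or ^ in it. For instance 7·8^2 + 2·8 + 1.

i=0: 15 = 2^(2 + 1) + 2^2 + 2 + 1 (b=2); 2→3: 3^(3 + 1) + 3^3 + 3 + 1 = 112; 112−1 = 111
i=1: 111 = 3^(3 + 1) + 3^3 + 3 (b=3); 3→4: 4^(4 + 1) + 4^4 + 4 = 1284; 1284−1 = 1283
i=2: 1283 = 4^(4 + 1) + 4^4 + 3 (b=4); 4→5: 5^(5 + 1) + 5^5 + 3 = 18753; 18753−1 = 18752
i=3: 18752 = 5^(5 + 1) + 5^5 + 2 (b=5); 5→6: 6^(6 + 1) + 6^6 + 2 = 326594; 326594−1 = 326593
i=4: 326593 = 6^(6 + 1) + 6^6 + 1 (b=6); 6→7: 7^(7 + 1) + 7^7 + 1 = 6588345; 6588345−1 = 6588344
i=5: 6588344 = 7^(7 + 1) + 7^7 (b=7); 7→8: 8^(8 + 1) + 8^8 = 150994944; 150994944−1 = 150994943
i=6: 150994943 = 8^(8 + 1) + 7·8^7 + 7·8^6 + 7·8^5 + 7·8^4 + 7·8^3 + 7·8^2 + 7·8 + 7 (b=8); 8→9: 9^(9 + 1) + 7·9^7 + 7·9^6 + 7·9^5 + 7·9^4 + 7·9^3 + 7·9^2 + 7·9 + 7 = 3524450281; 3524450281−1 = 3524450280

8^(8 + 1) + 7·8^7 + 7·8^6 + 7·8^5 + 7·8^4 + 7·8^3 + 7·8^2 + 7·8 + 7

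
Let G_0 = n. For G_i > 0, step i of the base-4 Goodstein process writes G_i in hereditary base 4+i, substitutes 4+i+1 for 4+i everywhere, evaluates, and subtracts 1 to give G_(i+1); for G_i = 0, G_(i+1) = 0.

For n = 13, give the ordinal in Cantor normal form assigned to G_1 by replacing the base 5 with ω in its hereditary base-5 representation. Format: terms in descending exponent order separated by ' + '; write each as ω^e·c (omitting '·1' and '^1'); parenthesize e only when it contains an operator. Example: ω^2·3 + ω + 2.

ω·3

[0] 13 ≡ 3·4 + 1 (base 4). Lift 5: 16. −1: 15.
[1] 15 ≡ 3·5 (base 5). Lift 6: 18. −1: 17.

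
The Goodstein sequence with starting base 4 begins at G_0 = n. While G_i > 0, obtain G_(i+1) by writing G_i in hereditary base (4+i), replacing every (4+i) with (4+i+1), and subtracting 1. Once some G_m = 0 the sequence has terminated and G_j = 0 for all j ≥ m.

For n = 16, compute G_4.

[0] 16 ≡ 4^2 (base 4). Lift 5: 25. −1: 24.
[1] 24 ≡ 4·5 + 4 (base 5). Lift 6: 28. −1: 27.
[2] 27 ≡ 4·6 + 3 (base 6). Lift 7: 31. −1: 30.
[3] 30 ≡ 4·7 + 2 (base 7). Lift 8: 34. −1: 33.
[4] 33 ≡ 4·8 + 1 (base 8). Lift 9: 37. −1: 36.

33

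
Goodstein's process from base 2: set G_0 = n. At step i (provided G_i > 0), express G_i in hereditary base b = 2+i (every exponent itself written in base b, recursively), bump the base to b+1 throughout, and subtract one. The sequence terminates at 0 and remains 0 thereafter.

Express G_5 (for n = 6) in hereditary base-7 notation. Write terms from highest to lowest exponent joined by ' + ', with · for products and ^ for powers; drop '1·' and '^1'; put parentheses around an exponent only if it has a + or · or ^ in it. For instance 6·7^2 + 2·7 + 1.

step 0: 6 = 2^2 + 2; sub 3 for 2: 3^3 + 3; = 30; G_1 = 30−1 = 29
step 1: 29 = 3^3 + 2; sub 4 for 3: 4^4 + 2; = 258; G_2 = 258−1 = 257
step 2: 257 = 4^4 + 1; sub 5 for 4: 5^5 + 1; = 3126; G_3 = 3126−1 = 3125
step 3: 3125 = 5^5; sub 6 for 5: 6^6; = 46656; G_4 = 46656−1 = 46655
step 4: 46655 = 5·6^5 + 5·6^4 + 5·6^3 + 5·6^2 + 5·6 + 5; sub 7 for 6: 5·7^5 + 5·7^4 + 5·7^3 + 5·7^2 + 5·7 + 5; = 98040; G_5 = 98040−1 = 98039

5·7^5 + 5·7^4 + 5·7^3 + 5·7^2 + 5·7 + 4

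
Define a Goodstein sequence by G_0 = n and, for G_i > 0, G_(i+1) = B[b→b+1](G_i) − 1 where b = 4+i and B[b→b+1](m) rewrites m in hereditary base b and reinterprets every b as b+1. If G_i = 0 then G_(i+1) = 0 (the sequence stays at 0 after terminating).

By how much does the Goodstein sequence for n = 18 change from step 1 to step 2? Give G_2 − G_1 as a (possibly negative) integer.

10

i=0: 18 = 4^2 + 2 (b=4); 4→5: 5^2 + 2 = 27; 27−1 = 26
i=1: 26 = 5^2 + 1 (b=5); 5→6: 6^2 + 1 = 37; 37−1 = 36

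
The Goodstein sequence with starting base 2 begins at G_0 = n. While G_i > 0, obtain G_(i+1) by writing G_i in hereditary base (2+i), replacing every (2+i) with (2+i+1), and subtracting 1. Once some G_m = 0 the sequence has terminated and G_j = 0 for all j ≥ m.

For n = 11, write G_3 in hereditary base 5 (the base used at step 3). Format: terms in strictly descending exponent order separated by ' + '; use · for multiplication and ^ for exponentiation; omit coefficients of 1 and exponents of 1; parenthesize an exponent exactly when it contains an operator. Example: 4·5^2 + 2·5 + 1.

5^(5 + 1) + 2

i=0: 11 = 2^(2 + 1) + 2 + 1 (b=2); 2→3: 3^(3 + 1) + 3 + 1 = 85; 85−1 = 84
i=1: 84 = 3^(3 + 1) + 3 (b=3); 3→4: 4^(4 + 1) + 4 = 1028; 1028−1 = 1027
i=2: 1027 = 4^(4 + 1) + 3 (b=4); 4→5: 5^(5 + 1) + 3 = 15628; 15628−1 = 15627
i=3: 15627 = 5^(5 + 1) + 2 (b=5); 5→6: 6^(6 + 1) + 2 = 279938; 279938−1 = 279937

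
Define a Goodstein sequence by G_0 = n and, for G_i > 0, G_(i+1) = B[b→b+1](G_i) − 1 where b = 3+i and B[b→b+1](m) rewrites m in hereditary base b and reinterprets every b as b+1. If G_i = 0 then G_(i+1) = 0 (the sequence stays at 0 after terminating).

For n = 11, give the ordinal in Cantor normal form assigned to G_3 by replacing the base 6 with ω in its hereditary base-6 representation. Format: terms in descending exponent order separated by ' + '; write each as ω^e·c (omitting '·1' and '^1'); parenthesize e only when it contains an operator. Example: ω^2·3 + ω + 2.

step 0: 11 = 3^2 + 2; sub 4 for 3: 4^2 + 2; = 18; G_1 = 18−1 = 17
step 1: 17 = 4^2 + 1; sub 5 for 4: 5^2 + 1; = 26; G_2 = 26−1 = 25
step 2: 25 = 5^2; sub 6 for 5: 6^2; = 36; G_3 = 36−1 = 35
step 3: 35 = 5·6 + 5; sub 7 for 6: 5·7 + 5; = 40; G_4 = 40−1 = 39

ω·5 + 5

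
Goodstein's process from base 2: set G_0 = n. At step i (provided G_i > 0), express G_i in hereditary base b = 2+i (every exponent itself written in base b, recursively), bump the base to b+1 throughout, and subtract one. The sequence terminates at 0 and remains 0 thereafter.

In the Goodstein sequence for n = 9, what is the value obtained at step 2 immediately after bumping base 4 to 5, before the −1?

9843

(0) 9|_2 = 2^(2 + 1) + 1 ↦ 3^(3 + 1) + 1|_3 = 82 ⇒ 81
(1) 81|_3 = 3^(3 + 1) ↦ 4^(4 + 1)|_4 = 1024 ⇒ 1023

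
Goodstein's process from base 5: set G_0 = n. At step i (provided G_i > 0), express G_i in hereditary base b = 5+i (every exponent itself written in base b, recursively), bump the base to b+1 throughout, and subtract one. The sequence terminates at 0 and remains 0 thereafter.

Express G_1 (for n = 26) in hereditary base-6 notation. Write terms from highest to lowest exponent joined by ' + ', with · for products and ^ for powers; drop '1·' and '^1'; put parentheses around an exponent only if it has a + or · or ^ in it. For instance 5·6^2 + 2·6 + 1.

6^2

26 —HB5→ 5^2 + 1 —bump→ 6^2 + 1 = 37 —(−1)→ 36
36 —HB6→ 6^2 —bump→ 7^2 = 49 —(−1)→ 48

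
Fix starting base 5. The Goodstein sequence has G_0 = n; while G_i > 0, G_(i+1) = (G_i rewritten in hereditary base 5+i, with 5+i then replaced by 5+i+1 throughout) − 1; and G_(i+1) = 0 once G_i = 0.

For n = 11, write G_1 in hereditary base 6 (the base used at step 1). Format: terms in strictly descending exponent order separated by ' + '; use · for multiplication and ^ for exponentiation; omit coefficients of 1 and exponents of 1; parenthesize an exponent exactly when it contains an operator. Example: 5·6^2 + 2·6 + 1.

2·6

G_0=11  [base 5] 2·5 + 1  →[5↦6]→  2·6 + 1 = 13  −1 ⇒ G_1=12
G_1=12  [base 6] 2·6  →[6↦7]→  2·7 = 14  −1 ⇒ G_2=13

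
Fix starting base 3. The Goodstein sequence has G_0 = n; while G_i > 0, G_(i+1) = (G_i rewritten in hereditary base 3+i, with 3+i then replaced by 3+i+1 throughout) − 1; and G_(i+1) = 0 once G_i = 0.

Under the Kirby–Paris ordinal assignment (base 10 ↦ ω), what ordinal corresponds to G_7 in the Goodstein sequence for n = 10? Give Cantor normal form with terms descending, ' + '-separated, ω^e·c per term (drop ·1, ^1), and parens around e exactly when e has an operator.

ω·3 + 9

i=0: 10 = 3^2 + 1 (b=3); 3→4: 4^2 + 1 = 17; 17−1 = 16
i=1: 16 = 4^2 (b=4); 4→5: 5^2 = 25; 25−1 = 24
i=2: 24 = 4·5 + 4 (b=5); 5→6: 4·6 + 4 = 28; 28−1 = 27
i=3: 27 = 4·6 + 3 (b=6); 6→7: 4·7 + 3 = 31; 31−1 = 30
i=4: 30 = 4·7 + 2 (b=7); 7→8: 4·8 + 2 = 34; 34−1 = 33
i=5: 33 = 4·8 + 1 (b=8); 8→9: 4·9 + 1 = 37; 37−1 = 36
i=6: 36 = 4·9 (b=9); 9→10: 4·10 = 40; 40−1 = 39
i=7: 39 = 3·10 + 9 (b=10); 10→11: 3·11 + 9 = 42; 42−1 = 41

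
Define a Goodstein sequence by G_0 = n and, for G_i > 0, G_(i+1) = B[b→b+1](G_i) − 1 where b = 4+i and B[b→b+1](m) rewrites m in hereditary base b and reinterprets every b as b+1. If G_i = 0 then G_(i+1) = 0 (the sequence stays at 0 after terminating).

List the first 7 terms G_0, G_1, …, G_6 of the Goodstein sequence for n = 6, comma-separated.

6, 6, 6, 6, 5, 4, 3

[0] 6 ≡ 4 + 2 (base 4). Lift 5: 7. −1: 6.
[1] 6 ≡ 5 + 1 (base 5). Lift 6: 7. −1: 6.
[2] 6 ≡ 6 (base 6). Lift 7: 7. −1: 6.
[3] 6 ≡ 6 (base 7). Lift 8: 6. −1: 5.
[4] 5 ≡ 5 (base 8). Lift 9: 5. −1: 4.
[5] 4 ≡ 4 (base 9). Lift 10: 4. −1: 3.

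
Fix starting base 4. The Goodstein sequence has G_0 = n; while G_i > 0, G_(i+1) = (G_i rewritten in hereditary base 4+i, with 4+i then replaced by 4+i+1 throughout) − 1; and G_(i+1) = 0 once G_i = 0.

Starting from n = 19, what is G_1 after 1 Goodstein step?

G_0 = 19. HB_4(19) = 4^2 + 3. Bump = 28. G_1 = 27.
G_1 = 27. HB_5(27) = 5^2 + 2. Bump = 38. G_2 = 37.

27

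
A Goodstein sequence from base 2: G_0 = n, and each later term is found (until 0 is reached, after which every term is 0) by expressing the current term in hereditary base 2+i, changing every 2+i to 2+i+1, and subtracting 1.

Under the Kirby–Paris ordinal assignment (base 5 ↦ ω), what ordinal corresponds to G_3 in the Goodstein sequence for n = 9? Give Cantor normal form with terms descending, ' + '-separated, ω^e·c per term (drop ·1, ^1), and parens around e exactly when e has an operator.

ω^ω·3 + ω^3·3 + ω^2·3 + ω·3 + 2

[0] 9 ≡ 2^(2 + 1) + 1 (base 2). Lift 3: 82. −1: 81.
[1] 81 ≡ 3^(3 + 1) (base 3). Lift 4: 1024. −1: 1023.
[2] 1023 ≡ 3·4^4 + 3·4^3 + 3·4^2 + 3·4 + 3 (base 4). Lift 5: 9843. −1: 9842.
[3] 9842 ≡ 3·5^5 + 3·5^3 + 3·5^2 + 3·5 + 2 (base 5). Lift 6: 140744. −1: 140743.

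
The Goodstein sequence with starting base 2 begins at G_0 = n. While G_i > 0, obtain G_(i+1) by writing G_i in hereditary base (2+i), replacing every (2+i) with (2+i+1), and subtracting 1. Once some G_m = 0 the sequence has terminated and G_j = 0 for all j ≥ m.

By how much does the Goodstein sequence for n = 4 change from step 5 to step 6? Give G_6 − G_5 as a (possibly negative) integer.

i=0: 4 = 2^2 (b=2); 2→3: 3^3 = 27; 27−1 = 26
i=1: 26 = 2·3^2 + 2·3 + 2 (b=3); 3→4: 2·4^2 + 2·4 + 2 = 42; 42−1 = 41
i=2: 41 = 2·4^2 + 2·4 + 1 (b=4); 4→5: 2·5^2 + 2·5 + 1 = 61; 61−1 = 60
i=3: 60 = 2·5^2 + 2·5 (b=5); 5→6: 2·6^2 + 2·6 = 84; 84−1 = 83
i=4: 83 = 2·6^2 + 6 + 5 (b=6); 6→7: 2·7^2 + 7 + 5 = 110; 110−1 = 109
i=5: 109 = 2·7^2 + 7 + 4 (b=7); 7→8: 2·8^2 + 8 + 4 = 140; 140−1 = 139

30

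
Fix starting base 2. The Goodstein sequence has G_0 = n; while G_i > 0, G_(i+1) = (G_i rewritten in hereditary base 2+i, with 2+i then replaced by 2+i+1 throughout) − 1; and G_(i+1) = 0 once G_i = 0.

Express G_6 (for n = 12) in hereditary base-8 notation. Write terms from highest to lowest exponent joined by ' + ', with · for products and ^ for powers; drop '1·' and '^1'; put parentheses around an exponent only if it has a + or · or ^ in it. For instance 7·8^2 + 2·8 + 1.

8^(8 + 1) + 2·8^2 + 8 + 3

[0] 12 ≡ 2^(2 + 1) + 2^2 (base 2). Lift 3: 108. −1: 107.
[1] 107 ≡ 3^(3 + 1) + 2·3^2 + 2·3 + 2 (base 3). Lift 4: 1066. −1: 1065.
[2] 1065 ≡ 4^(4 + 1) + 2·4^2 + 2·4 + 1 (base 4). Lift 5: 15686. −1: 15685.
[3] 15685 ≡ 5^(5 + 1) + 2·5^2 + 2·5 (base 5). Lift 6: 280020. −1: 280019.
[4] 280019 ≡ 6^(6 + 1) + 2·6^2 + 6 + 5 (base 6). Lift 7: 5764911. −1: 5764910.
[5] 5764910 ≡ 7^(7 + 1) + 2·7^2 + 7 + 4 (base 7). Lift 8: 134217868. −1: 134217867.
[6] 134217867 ≡ 8^(8 + 1) + 2·8^2 + 8 + 3 (base 8). Lift 9: 3486784575. −1: 3486784574.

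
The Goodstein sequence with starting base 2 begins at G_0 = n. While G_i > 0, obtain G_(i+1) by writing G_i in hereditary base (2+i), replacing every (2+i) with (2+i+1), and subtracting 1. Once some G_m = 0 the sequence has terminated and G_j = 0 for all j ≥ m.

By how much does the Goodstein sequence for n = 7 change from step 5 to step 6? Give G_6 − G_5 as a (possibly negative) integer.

G_0 = 7. HB_2(7) = 2^2 + 2 + 1. Bump = 31. G_1 = 30.
G_1 = 30. HB_3(30) = 3^3 + 3. Bump = 260. G_2 = 259.
G_2 = 259. HB_4(259) = 4^4 + 3. Bump = 3128. G_3 = 3127.
G_3 = 3127. HB_5(3127) = 5^5 + 2. Bump = 46658. G_4 = 46657.
G_4 = 46657. HB_6(46657) = 6^6 + 1. Bump = 823544. G_5 = 823543.
G_5 = 823543. HB_7(823543) = 7^7. Bump = 16777216. G_6 = 16777215.

15953672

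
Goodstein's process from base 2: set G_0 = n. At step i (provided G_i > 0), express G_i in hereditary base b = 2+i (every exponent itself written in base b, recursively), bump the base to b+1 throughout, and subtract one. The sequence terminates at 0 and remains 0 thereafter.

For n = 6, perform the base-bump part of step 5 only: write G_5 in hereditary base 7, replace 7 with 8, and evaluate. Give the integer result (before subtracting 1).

6 —HB2→ 2^2 + 2 —bump→ 3^3 + 3 = 30 —(−1)→ 29
29 —HB3→ 3^3 + 2 —bump→ 4^4 + 2 = 258 —(−1)→ 257
257 —HB4→ 4^4 + 1 —bump→ 5^5 + 1 = 3126 —(−1)→ 3125
3125 —HB5→ 5^5 —bump→ 6^6 = 46656 —(−1)→ 46655
46655 —HB6→ 5·6^5 + 5·6^4 + 5·6^3 + 5·6^2 + 5·6 + 5 —bump→ 5·7^5 + 5·7^4 + 5·7^3 + 5·7^2 + 5·7 + 5 = 98040 —(−1)→ 98039
98039 —HB7→ 5·7^5 + 5·7^4 + 5·7^3 + 5·7^2 + 5·7 + 4 —bump→ 5·8^5 + 5·8^4 + 5·8^3 + 5·8^2 + 5·8 + 4 = 187244 —(−1)→ 187243

187244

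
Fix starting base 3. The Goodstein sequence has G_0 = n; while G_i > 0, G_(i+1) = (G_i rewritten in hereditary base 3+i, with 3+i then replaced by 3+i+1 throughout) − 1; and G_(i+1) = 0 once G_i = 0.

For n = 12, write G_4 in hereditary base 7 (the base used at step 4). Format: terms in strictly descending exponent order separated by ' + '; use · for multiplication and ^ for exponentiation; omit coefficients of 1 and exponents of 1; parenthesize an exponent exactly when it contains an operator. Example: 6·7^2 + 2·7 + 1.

7^2

G_0 = 12. HB_3(12) = 3^2 + 3. Bump = 20. G_1 = 19.
G_1 = 19. HB_4(19) = 4^2 + 3. Bump = 28. G_2 = 27.
G_2 = 27. HB_5(27) = 5^2 + 2. Bump = 38. G_3 = 37.
G_3 = 37. HB_6(37) = 6^2 + 1. Bump = 50. G_4 = 49.
G_4 = 49. HB_7(49) = 7^2. Bump = 64. G_5 = 63.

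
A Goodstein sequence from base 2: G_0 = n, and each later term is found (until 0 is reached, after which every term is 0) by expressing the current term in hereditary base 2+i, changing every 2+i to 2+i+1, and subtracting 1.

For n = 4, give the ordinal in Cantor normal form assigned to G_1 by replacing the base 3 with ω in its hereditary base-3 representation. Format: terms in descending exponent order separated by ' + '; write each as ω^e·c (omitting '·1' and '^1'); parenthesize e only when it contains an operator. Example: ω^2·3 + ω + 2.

base 2: 4 = 2^2; at 3: 3^3 = 27; next = 26
base 3: 26 = 2·3^2 + 2·3 + 2; at 4: 2·4^2 + 2·4 + 2 = 42; next = 41

ω^2·2 + ω·2 + 2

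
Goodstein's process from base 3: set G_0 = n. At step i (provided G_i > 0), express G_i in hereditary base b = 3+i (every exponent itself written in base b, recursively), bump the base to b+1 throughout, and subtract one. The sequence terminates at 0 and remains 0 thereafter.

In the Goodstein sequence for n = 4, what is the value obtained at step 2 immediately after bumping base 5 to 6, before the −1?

base 3: 4 = 3 + 1; at 4: 4 + 1 = 5; next = 4
base 4: 4 = 4; at 5: 5 = 5; next = 4
base 5: 4 = 4; at 6: 4 = 4; next = 3

4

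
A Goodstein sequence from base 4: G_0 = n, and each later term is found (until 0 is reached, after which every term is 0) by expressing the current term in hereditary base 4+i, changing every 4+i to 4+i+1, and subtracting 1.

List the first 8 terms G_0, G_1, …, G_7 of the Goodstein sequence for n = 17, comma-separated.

(0) 17|_4 = 4^2 + 1 ↦ 5^2 + 1|_5 = 26 ⇒ 25
(1) 25|_5 = 5^2 ↦ 6^2|_6 = 36 ⇒ 35
(2) 35|_6 = 5·6 + 5 ↦ 5·7 + 5|_7 = 40 ⇒ 39
(3) 39|_7 = 5·7 + 4 ↦ 5·8 + 4|_8 = 44 ⇒ 43
(4) 43|_8 = 5·8 + 3 ↦ 5·9 + 3|_9 = 48 ⇒ 47
(5) 47|_9 = 5·9 + 2 ↦ 5·10 + 2|_10 = 52 ⇒ 51
(6) 51|_10 = 5·10 + 1 ↦ 5·11 + 1|_11 = 56 ⇒ 55

17, 25, 35, 39, 43, 47, 51, 55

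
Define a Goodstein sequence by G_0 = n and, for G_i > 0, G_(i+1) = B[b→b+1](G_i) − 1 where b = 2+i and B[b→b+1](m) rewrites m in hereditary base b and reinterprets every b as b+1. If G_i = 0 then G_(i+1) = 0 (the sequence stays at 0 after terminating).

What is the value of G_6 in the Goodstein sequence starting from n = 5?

1751

G_0=5  [base 2] 2^2 + 1  →[2↦3]→  3^3 + 1 = 28  −1 ⇒ G_1=27
G_1=27  [base 3] 3^3  →[3↦4]→  4^4 = 256  −1 ⇒ G_2=255
G_2=255  [base 4] 3·4^3 + 3·4^2 + 3·4 + 3  →[4↦5]→  3·5^3 + 3·5^2 + 3·5 + 3 = 468  −1 ⇒ G_3=467
G_3=467  [base 5] 3·5^3 + 3·5^2 + 3·5 + 2  →[5↦6]→  3·6^3 + 3·6^2 + 3·6 + 2 = 776  −1 ⇒ G_4=775
G_4=775  [base 6] 3·6^3 + 3·6^2 + 3·6 + 1  →[6↦7]→  3·7^3 + 3·7^2 + 3·7 + 1 = 1198  −1 ⇒ G_5=1197
G_5=1197  [base 7] 3·7^3 + 3·7^2 + 3·7  →[7↦8]→  3·8^3 + 3·8^2 + 3·8 = 1752  −1 ⇒ G_6=1751
G_6=1751  [base 8] 3·8^3 + 3·8^2 + 2·8 + 7  →[8↦9]→  3·9^3 + 3·9^2 + 2·9 + 7 = 2455  −1 ⇒ G_7=2454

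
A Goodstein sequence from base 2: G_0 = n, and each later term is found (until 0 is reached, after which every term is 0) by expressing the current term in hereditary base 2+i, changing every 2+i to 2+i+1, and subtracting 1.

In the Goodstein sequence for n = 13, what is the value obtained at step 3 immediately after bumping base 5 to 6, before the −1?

G_0=13  [base 2] 2^(2 + 1) + 2^2 + 1  →[2↦3]→  3^(3 + 1) + 3^3 + 1 = 109  −1 ⇒ G_1=108
G_1=108  [base 3] 3^(3 + 1) + 3^3  →[3↦4]→  4^(4 + 1) + 4^4 = 1280  −1 ⇒ G_2=1279
G_2=1279  [base 4] 4^(4 + 1) + 3·4^3 + 3·4^2 + 3·4 + 3  →[4↦5]→  5^(5 + 1) + 3·5^3 + 3·5^2 + 3·5 + 3 = 16093  −1 ⇒ G_3=16092
G_3=16092  [base 5] 5^(5 + 1) + 3·5^3 + 3·5^2 + 3·5 + 2  →[5↦6]→  6^(6 + 1) + 3·6^3 + 3·6^2 + 3·6 + 2 = 280712  −1 ⇒ G_4=280711

280712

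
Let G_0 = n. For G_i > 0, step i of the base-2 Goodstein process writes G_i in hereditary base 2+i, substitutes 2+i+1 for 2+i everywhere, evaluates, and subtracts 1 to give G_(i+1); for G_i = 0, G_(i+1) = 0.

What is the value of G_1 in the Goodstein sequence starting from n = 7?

G_0 = 7. HB_2(7) = 2^2 + 2 + 1. Bump = 31. G_1 = 30.
G_1 = 30. HB_3(30) = 3^3 + 3. Bump = 260. G_2 = 259.

30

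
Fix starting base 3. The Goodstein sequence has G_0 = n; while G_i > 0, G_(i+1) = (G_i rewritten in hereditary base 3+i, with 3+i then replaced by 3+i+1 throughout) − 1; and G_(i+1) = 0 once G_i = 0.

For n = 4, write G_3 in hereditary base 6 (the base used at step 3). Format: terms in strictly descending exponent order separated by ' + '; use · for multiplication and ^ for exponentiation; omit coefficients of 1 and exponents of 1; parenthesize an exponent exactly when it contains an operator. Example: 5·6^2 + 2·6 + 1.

3

base 3: 4 = 3 + 1; at 4: 4 + 1 = 5; next = 4
base 4: 4 = 4; at 5: 5 = 5; next = 4
base 5: 4 = 4; at 6: 4 = 4; next = 3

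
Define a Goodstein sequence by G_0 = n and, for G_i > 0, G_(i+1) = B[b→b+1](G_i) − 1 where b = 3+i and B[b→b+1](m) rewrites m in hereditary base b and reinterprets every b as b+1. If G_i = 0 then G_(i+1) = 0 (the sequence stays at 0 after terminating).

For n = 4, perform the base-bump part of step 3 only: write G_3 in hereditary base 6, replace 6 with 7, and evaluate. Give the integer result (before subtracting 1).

(0) 4|_3 = 3 + 1 ↦ 4 + 1|_4 = 5 ⇒ 4
(1) 4|_4 = 4 ↦ 5|_5 = 5 ⇒ 4
(2) 4|_5 = 4 ↦ 4|_6 = 4 ⇒ 3
(3) 3|_6 = 3 ↦ 3|_7 = 3 ⇒ 2

3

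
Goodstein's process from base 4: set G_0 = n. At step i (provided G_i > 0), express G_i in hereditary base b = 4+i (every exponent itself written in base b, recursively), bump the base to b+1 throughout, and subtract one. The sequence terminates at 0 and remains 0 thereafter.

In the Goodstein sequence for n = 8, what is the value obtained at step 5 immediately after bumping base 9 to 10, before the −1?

10

G_0 = 8. HB_4(8) = 2·4. Bump = 10. G_1 = 9.
G_1 = 9. HB_5(9) = 5 + 4. Bump = 10. G_2 = 9.
G_2 = 9. HB_6(9) = 6 + 3. Bump = 10. G_3 = 9.
G_3 = 9. HB_7(9) = 7 + 2. Bump = 10. G_4 = 9.
G_4 = 9. HB_8(9) = 8 + 1. Bump = 10. G_5 = 9.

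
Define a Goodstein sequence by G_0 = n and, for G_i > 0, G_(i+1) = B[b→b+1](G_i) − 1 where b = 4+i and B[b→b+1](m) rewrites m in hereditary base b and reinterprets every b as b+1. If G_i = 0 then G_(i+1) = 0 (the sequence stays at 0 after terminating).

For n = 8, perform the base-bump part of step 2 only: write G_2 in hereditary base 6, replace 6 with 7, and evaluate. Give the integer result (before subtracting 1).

10

G_0 = 8. HB_4(8) = 2·4. Bump = 10. G_1 = 9.
G_1 = 9. HB_5(9) = 5 + 4. Bump = 10. G_2 = 9.
G_2 = 9. HB_6(9) = 6 + 3. Bump = 10. G_3 = 9.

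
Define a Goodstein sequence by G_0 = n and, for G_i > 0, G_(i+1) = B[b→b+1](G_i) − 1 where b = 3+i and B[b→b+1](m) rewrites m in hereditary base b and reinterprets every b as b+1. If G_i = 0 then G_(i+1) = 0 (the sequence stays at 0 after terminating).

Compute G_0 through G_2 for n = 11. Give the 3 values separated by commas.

G_0=11  [base 3] 3^2 + 2  →[3↦4]→  4^2 + 2 = 18  −1 ⇒ G_1=17
G_1=17  [base 4] 4^2 + 1  →[4↦5]→  5^2 + 1 = 26  −1 ⇒ G_2=25

11, 17, 25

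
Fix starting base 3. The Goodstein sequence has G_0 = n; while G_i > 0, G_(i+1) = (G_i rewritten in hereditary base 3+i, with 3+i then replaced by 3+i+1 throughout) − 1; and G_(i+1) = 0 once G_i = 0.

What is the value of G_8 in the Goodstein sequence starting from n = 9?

G_0=9  [base 3] 3^2  →[3↦4]→  4^2 = 16  −1 ⇒ G_1=15
G_1=15  [base 4] 3·4 + 3  →[4↦5]→  3·5 + 3 = 18  −1 ⇒ G_2=17
G_2=17  [base 5] 3·5 + 2  →[5↦6]→  3·6 + 2 = 20  −1 ⇒ G_3=19
G_3=19  [base 6] 3·6 + 1  →[6↦7]→  3·7 + 1 = 22  −1 ⇒ G_4=21
G_4=21  [base 7] 3·7  →[7↦8]→  3·8 = 24  −1 ⇒ G_5=23
G_5=23  [base 8] 2·8 + 7  →[8↦9]→  2·9 + 7 = 25  −1 ⇒ G_6=24
G_6=24  [base 9] 2·9 + 6  →[9↦10]→  2·10 + 6 = 26  −1 ⇒ G_7=25
G_7=25  [base 10] 2·10 + 5  →[10↦11]→  2·11 + 5 = 27  −1 ⇒ G_8=26

26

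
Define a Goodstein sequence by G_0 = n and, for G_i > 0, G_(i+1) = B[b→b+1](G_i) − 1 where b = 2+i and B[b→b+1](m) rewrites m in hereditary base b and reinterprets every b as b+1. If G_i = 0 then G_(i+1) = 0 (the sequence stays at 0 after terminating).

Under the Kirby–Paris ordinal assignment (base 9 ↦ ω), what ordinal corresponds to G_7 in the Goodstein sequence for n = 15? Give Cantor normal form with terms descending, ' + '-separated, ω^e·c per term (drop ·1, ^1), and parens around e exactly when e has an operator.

step 0: 15 = 2^(2 + 1) + 2^2 + 2 + 1; sub 3 for 2: 3^(3 + 1) + 3^3 + 3 + 1; = 112; G_1 = 112−1 = 111
step 1: 111 = 3^(3 + 1) + 3^3 + 3; sub 4 for 3: 4^(4 + 1) + 4^4 + 4; = 1284; G_2 = 1284−1 = 1283
step 2: 1283 = 4^(4 + 1) + 4^4 + 3; sub 5 for 4: 5^(5 + 1) + 5^5 + 3; = 18753; G_3 = 18753−1 = 18752
step 3: 18752 = 5^(5 + 1) + 5^5 + 2; sub 6 for 5: 6^(6 + 1) + 6^6 + 2; = 326594; G_4 = 326594−1 = 326593
step 4: 326593 = 6^(6 + 1) + 6^6 + 1; sub 7 for 6: 7^(7 + 1) + 7^7 + 1; = 6588345; G_5 = 6588345−1 = 6588344
step 5: 6588344 = 7^(7 + 1) + 7^7; sub 8 for 7: 8^(8 + 1) + 8^8; = 150994944; G_6 = 150994944−1 = 150994943
step 6: 150994943 = 8^(8 + 1) + 7·8^7 + 7·8^6 + 7·8^5 + 7·8^4 + 7·8^3 + 7·8^2 + 7·8 + 7; sub 9 for 8: 9^(9 + 1) + 7·9^7 + 7·9^6 + 7·9^5 + 7·9^4 + 7·9^3 + 7·9^2 + 7·9 + 7; = 3524450281; G_7 = 3524450281−1 = 3524450280

ω^(ω + 1) + ω^7·7 + ω^6·7 + ω^5·7 + ω^4·7 + ω^3·7 + ω^2·7 + ω·7 + 6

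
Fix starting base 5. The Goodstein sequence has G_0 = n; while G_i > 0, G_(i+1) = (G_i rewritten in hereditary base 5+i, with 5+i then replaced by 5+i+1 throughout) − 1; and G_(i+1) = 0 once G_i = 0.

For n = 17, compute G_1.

base 5: 17 = 3·5 + 2; at 6: 3·6 + 2 = 20; next = 19
base 6: 19 = 3·6 + 1; at 7: 3·7 + 1 = 22; next = 21

19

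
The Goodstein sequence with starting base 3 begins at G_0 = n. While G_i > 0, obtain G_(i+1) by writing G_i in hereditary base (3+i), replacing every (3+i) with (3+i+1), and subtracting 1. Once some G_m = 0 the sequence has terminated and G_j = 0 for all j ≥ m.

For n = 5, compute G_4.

4

G_0 = 5. HB_3(5) = 3 + 2. Bump = 6. G_1 = 5.
G_1 = 5. HB_4(5) = 4 + 1. Bump = 6. G_2 = 5.
G_2 = 5. HB_5(5) = 5. Bump = 6. G_3 = 5.
G_3 = 5. HB_6(5) = 5. Bump = 5. G_4 = 4.
G_4 = 4. HB_7(4) = 4. Bump = 4. G_5 = 3.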